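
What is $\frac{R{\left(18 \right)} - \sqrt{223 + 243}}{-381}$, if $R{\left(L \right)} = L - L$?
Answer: $\frac{\sqrt{466}}{381} \approx 0.056659$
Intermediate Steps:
$R{\left(L \right)} = 0$
$\frac{R{\left(18 \right)} - \sqrt{223 + 243}}{-381} = \frac{0 - \sqrt{223 + 243}}{-381} = \left(0 - \sqrt{466}\right) \left(- \frac{1}{381}\right) = - \sqrt{466} \left(- \frac{1}{381}\right) = \frac{\sqrt{466}}{381}$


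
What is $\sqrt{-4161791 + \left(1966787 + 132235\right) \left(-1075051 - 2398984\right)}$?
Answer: $i \sqrt{7292080055561} \approx 2.7004 \cdot 10^{6} i$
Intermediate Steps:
$\sqrt{-4161791 + \left(1966787 + 132235\right) \left(-1075051 - 2398984\right)} = \sqrt{-4161791 + 2099022 \left(-3474035\right)} = \sqrt{-4161791 - 7292075893770} = \sqrt{-7292080055561} = i \sqrt{7292080055561}$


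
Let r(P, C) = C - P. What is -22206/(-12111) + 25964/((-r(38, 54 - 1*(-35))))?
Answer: -104439166/205887 ≈ -507.26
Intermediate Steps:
-22206/(-12111) + 25964/((-r(38, 54 - 1*(-35)))) = -22206/(-12111) + 25964/((-((54 - 1*(-35)) - 1*38))) = -22206*(-1/12111) + 25964/((-((54 + 35) - 38))) = 7402/4037 + 25964/((-(89 - 38))) = 7402/4037 + 25964/((-1*51)) = 7402/4037 + 25964/(-51) = 7402/4037 + 25964*(-1/51) = 7402/4037 - 25964/51 = -104439166/205887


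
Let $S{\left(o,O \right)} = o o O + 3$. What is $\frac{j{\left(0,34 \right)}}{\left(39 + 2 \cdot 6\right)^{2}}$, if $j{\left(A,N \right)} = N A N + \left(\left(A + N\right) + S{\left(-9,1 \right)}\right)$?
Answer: $\frac{118}{2601} \approx 0.045367$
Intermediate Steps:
$S{\left(o,O \right)} = 3 + O o^{2}$ ($S{\left(o,O \right)} = o^{2} O + 3 = O o^{2} + 3 = 3 + O o^{2}$)
$j{\left(A,N \right)} = 84 + A + N + A N^{2}$ ($j{\left(A,N \right)} = N A N + \left(\left(A + N\right) + \left(3 + 1 \left(-9\right)^{2}\right)\right) = A N N + \left(\left(A + N\right) + \left(3 + 1 \cdot 81\right)\right) = A N^{2} + \left(\left(A + N\right) + \left(3 + 81\right)\right) = A N^{2} + \left(\left(A + N\right) + 84\right) = A N^{2} + \left(84 + A + N\right) = 84 + A + N + A N^{2}$)
$\frac{j{\left(0,34 \right)}}{\left(39 + 2 \cdot 6\right)^{2}} = \frac{84 + 0 + 34 + 0 \cdot 34^{2}}{\left(39 + 2 \cdot 6\right)^{2}} = \frac{84 + 0 + 34 + 0 \cdot 1156}{\left(39 + 12\right)^{2}} = \frac{84 + 0 + 34 + 0}{51^{2}} = \frac{118}{2601}$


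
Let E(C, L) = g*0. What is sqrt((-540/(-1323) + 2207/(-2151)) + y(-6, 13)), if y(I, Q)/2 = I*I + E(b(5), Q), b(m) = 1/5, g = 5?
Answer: sqrt(1798141595)/5019 ≈ 8.4488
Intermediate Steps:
b(m) = 1/5
E(C, L) = 0 (E(C, L) = 5*0 = 0)
y(I, Q) = 2*I**2 (y(I, Q) = 2*(I*I + 0) = 2*(I**2 + 0) = 2*I**2)
sqrt((-540/(-1323) + 2207/(-2151)) + y(-6, 13)) = sqrt((-540/(-1323) + 2207/(-2151)) + 2*(-6)**2) = sqrt((-540*(-1/1323) + 2207*(-1/2151)) + 2*36) = sqrt((20/49 - 2207/2151) + 72) = sqrt(-65123/105399 + 72) = sqrt(7523605/105399) = sqrt(1798141595)/5019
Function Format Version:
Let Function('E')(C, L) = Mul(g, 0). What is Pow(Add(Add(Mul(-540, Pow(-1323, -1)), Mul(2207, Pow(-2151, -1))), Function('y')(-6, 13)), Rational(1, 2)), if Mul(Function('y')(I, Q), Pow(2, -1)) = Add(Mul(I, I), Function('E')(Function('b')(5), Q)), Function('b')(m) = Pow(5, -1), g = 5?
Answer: Mul(Rational(1, 5019), Pow(1798141595, Rational(1, 2))) ≈ 8.4488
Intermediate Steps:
Function('b')(m) = Rational(1, 5)
Function('E')(C, L) = 0 (Function('E')(C, L) = Mul(5, 0) = 0)
Function('y')(I, Q) = Mul(2, Pow(I, 2)) (Function('y')(I, Q) = Mul(2, Add(Mul(I, I), 0)) = Mul(2, Add(Pow(I, 2), 0)) = Mul(2, Pow(I, 2)))
Pow(Add(Add(Mul(-540, Pow(-1323, -1)), Mul(2207, Pow(-2151, -1))), Function('y')(-6, 13)), Rational(1, 2)) = Pow(Add(Add(Mul(-540, Pow(-1323, -1)), Mul(2207, Pow(-2151, -1))), Mul(2, Pow(-6, 2))), Rational(1, 2)) = Pow(Add(Add(Mul(-540, Rational(-1, 1323)), Mul(2207, Rational(-1, 2151))), Mul(2, 36)), Rational(1, 2)) = Pow(Add(Add(Rational(20, 49), Rational(-2207, 2151)), 72), Rational(1, 2)) = Pow(Add(Rational(-65123, 105399), 72), Rational(1, 2)) = Pow(Rational(7523605, 105399), Rational(1, 2)) = Mul(Rational(1, 5019), Pow(1798141595, Rational(1, 2)))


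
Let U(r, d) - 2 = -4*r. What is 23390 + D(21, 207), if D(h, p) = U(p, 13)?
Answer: 22564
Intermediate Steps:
U(r, d) = 2 - 4*r
D(h, p) = 2 - 4*p
23390 + D(21, 207) = 23390 + (2 - 4*207) = 23390 + (2 - 828) = 23390 - 826 = 22564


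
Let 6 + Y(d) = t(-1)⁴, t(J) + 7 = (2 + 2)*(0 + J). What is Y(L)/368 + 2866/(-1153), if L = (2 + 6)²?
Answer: 15819467/424304 ≈ 37.283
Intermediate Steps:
L = 64 (L = 8² = 64)
t(J) = -7 + 4*J (t(J) = -7 + (2 + 2)*(0 + J) = -7 + 4*J)
Y(d) = 14635 (Y(d) = -6 + (-7 + 4*(-1))⁴ = -6 + (-7 - 4)⁴ = -6 + (-11)⁴ = -6 + 14641 = 14635)
Y(L)/368 + 2866/(-1153) = 14635/368 + 2866/(-1153) = 14635*(1/368) + 2866*(-1/1153) = 14635/368 - 2866/1153 = 15819467/424304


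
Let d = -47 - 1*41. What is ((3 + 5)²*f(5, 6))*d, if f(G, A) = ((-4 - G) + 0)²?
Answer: -456192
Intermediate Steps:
d = -88 (d = -47 - 41 = -88)
f(G, A) = (-4 - G)²
((3 + 5)²*f(5, 6))*d = ((3 + 5)²*(4 + 5)²)*(-88) = (8²*9²)*(-88) = (64*81)*(-88) = 5184*(-88) = -456192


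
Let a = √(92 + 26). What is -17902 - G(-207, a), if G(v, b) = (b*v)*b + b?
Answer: 6524 - √118 ≈ 6513.1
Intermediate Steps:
a = √118 ≈ 10.863
G(v, b) = b + v*b² (G(v, b) = v*b² + b = b + v*b²)
-17902 - G(-207, a) = -17902 - √118*(1 + √118*(-207)) = -17902 - √118*(1 - 207*√118)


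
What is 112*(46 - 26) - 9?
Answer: 2231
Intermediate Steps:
112*(46 - 26) - 9 = 112*20 - 9 = 2240 - 9 = 2231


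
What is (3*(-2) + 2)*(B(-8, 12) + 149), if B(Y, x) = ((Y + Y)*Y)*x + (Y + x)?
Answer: -6756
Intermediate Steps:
B(Y, x) = Y + x + 2*x*Y² (B(Y, x) = ((2*Y)*Y)*x + (Y + x) = (2*Y²)*x + (Y + x) = 2*x*Y² + (Y + x) = Y + x + 2*x*Y²)
(3*(-2) + 2)*(B(-8, 12) + 149) = (3*(-2) + 2)*((-8 + 12 + 2*12*(-8)²) + 149) = (-6 + 2)*((-8 + 12 + 2*12*64) + 149) = -4*((-8 + 12 + 1536) + 149) = -4*(1540 + 149) = -4*1689 = -6756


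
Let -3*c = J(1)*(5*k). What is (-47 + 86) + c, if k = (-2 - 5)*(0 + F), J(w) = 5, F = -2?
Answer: -233/3 ≈ -77.667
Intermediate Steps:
k = 14 (k = (-2 - 5)*(0 - 2) = -7*(-2) = 14)
c = -350/3 (c = -5*5*14/3 = -5*70/3 = -1/3*350 = -350/3 ≈ -116.67)
(-47 + 86) + c = (-47 + 86) - 350/3 = 39 - 350/3 = -233/3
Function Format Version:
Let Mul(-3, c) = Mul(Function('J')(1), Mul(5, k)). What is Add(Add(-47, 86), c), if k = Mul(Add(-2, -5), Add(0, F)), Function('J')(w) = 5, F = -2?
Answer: Rational(-233, 3) ≈ -77.667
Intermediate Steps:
k = 14 (k = Mul(Add(-2, -5), Add(0, -2)) = Mul(-7, -2) = 14)
c = Rational(-350, 3) (c = Mul(Rational(-1, 3), Mul(5, Mul(5, 14))) = Mul(Rational(-1, 3), Mul(5, 70)) = Mul(Rational(-1, 3), 350) = Rational(-350, 3) ≈ -116.67)
Add(Add(-47, 86), c) = Add(Add(-47, 86), Rational(-350, 3)) = Add(39, Rational(-350, 3)) = Rational(-233, 3)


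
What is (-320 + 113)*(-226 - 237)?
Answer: 95841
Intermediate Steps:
(-320 + 113)*(-226 - 237) = -207*(-463) = 95841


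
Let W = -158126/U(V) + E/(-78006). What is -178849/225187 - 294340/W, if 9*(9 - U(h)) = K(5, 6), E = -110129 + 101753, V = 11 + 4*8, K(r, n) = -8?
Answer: 7338457115412501/416641908189643 ≈ 17.613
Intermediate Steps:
V = 43 (V = 11 + 32 = 43)
E = -8376
U(h) = 89/9 (U(h) = 9 - ⅑*(-8) = 9 + 8/9 = 89/9)
W = -18502040890/1157089 (W = -158126/89/9 - 8376/(-78006) = -158126*9/89 - 8376*(-1/78006) = -1423134/89 + 1396/13001 = -18502040890/1157089 ≈ -15990.)
-178849/225187 - 294340/W = -178849/225187 - 294340/(-18502040890/1157089) = -178849*1/225187 - 294340*(-1157089/18502040890) = -178849/225187 + 34057757626/1850204089 = 7338457115412501/416641908189643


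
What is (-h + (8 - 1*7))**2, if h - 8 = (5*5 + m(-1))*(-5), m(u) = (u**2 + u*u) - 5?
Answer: 10609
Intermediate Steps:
m(u) = -5 + 2*u**2 (m(u) = (u**2 + u**2) - 5 = 2*u**2 - 5 = -5 + 2*u**2)
h = -102 (h = 8 + (5*5 + (-5 + 2*(-1)**2))*(-5) = 8 + (25 + (-5 + 2*1))*(-5) = 8 + (25 + (-5 + 2))*(-5) = 8 + (25 - 3)*(-5) = 8 + 22*(-5) = 8 - 110 = -102)
(-h + (8 - 1*7))**2 = (-1*(-102) + (8 - 1*7))**2 = (102 + (8 - 7))**2 = (102 + 1)**2 = 103**2 = 10609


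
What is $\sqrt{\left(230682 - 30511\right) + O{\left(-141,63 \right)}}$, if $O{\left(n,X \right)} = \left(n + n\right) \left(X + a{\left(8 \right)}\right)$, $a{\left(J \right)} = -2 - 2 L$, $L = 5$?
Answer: $\sqrt{185789} \approx 431.03$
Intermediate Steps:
$a{\left(J \right)} = -12$ ($a{\left(J \right)} = -2 - 10 = -12$)
$O{\left(n,X \right)} = 2 n \left(-12 + X\right)$ ($O{\left(n,X \right)} = \left(n + n\right) \left(X - 12\right) = 2 n \left(-12 + X\right)$)
$\sqrt{\left(230682 - 30511\right) + O{\left(-141,63 \right)}} = \sqrt{\left(230682 - 30511\right) + 2 \left(-141\right) \left(-12 + 63\right)} = \sqrt{\left(230682 - 30511\right) + 2 \left(-141\right) 51} = \sqrt{200171 - 14382} = \sqrt{185789}$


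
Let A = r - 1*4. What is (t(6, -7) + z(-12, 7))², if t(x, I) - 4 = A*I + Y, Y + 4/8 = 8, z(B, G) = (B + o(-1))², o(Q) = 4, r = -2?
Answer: 55225/4 ≈ 13806.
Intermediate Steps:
z(B, G) = (4 + B)² (z(B, G) = (B + 4)² = (4 + B)²)
Y = 15/2 (Y = -½ + 8 = 15/2 ≈ 7.5000)
A = -6 (A = -2 - 1*4 = -2 - 4 = -6)
t(x, I) = 23/2 - 6*I (t(x, I) = 4 + (-6*I + 15/2) = 4 + (15/2 - 6*I) = 23/2 - 6*I)
(t(6, -7) + z(-12, 7))² = ((23/2 - 6*(-7)) + (4 - 12)²)² = ((23/2 + 42) + (-8)²)² = (107/2 + 64)² = (235/2)² = 55225/4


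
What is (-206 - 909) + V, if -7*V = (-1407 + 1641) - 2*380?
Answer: -7279/7 ≈ -1039.9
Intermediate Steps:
V = 526/7 (V = -((-1407 + 1641) - 2*380)/7 = -(234 - 1*760)/7 = -(234 - 760)/7 = -⅐*(-526) = 526/7 ≈ 75.143)
(-206 - 909) + V = (-206 - 909) + 526/7 = -1115 + 526/7 = -7279/7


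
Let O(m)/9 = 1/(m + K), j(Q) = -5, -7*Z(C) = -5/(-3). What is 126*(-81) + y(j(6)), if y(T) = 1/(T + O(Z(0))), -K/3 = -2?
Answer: -4245817/416 ≈ -10206.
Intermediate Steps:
K = 6 (K = -3*(-2) = 6)
Z(C) = -5/21 (Z(C) = -(-5)/(7*(-3)) = -(-5)*(-1)/(7*3) = -⅐*5/3 = -5/21)
O(m) = 9/(6 + m) (O(m) = 9/(m + 6) = 9/(6 + m))
y(T) = 1/(189/121 + T) (y(T) = 1/(T + 9/(6 - 5/21)) = 1/(T + 9/(121/21)) = 1/(T + 9*(21/121)) = 1/(T + 189/121) = 1/(189/121 + T))
126*(-81) + y(j(6)) = 126*(-81) + 121/(189 + 121*(-5)) = -10206 + 121/(189 - 605) = -10206 + 121/(-416) = -10206 + 121*(-1/416) = -10206 - 121/416 = -4245817/416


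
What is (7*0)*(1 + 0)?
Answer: 0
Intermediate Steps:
(7*0)*(1 + 0) = 0*1 = 0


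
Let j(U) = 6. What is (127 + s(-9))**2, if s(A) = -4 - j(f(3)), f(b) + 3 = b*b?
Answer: 13689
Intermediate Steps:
f(b) = -3 + b**2 (f(b) = -3 + b*b = -3 + b**2)
s(A) = -10 (s(A) = -4 - 1*6 = -4 - 6 = -10)
(127 + s(-9))**2 = (127 - 10)**2 = 117**2 = 13689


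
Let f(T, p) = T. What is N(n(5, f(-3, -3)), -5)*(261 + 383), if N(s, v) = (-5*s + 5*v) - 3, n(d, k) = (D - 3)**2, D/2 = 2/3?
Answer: -242788/9 ≈ -26976.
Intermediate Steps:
D = 4/3 (D = 2*(2/3) = 4/3 ≈ 1.3333)
n(d, k) = 25/9 (n(d, k) = (4/3 - 3)**2 = (-5/3)**2 = 25/9)
N(s, v) = -3 - 5*s + 5*v
N(n(5, f(-3, -3)), -5)*(261 + 383) = (-3 - 5*25/9 + 5*(-5))*(261 + 383) = (-3 - 125/9 - 25)*644 = -377/9*644 = -242788/9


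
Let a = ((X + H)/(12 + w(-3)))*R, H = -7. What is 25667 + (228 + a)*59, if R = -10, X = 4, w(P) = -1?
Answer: 432079/11 ≈ 39280.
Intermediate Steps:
a = 30/11 (a = ((4 - 7)/(12 - 1))*(-10) = -3/11*(-10) = 30/11 ≈ 2.7273)
25667 + (228 + a)*59 = 25667 + (228 + 30/11)*59 = 25667 + (2538/11)*59 = 25667 + 149742/11 = 432079/11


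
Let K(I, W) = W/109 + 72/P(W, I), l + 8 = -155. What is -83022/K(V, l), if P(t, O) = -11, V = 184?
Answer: 99543378/9641 ≈ 10325.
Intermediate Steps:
l = -163 (l = -8 - 155 = -163)
K(I, W) = -72/11 + W/109 (K(I, W) = W/109 + 72/(-11) = W*(1/109) + 72*(-1/11) = W/109 - 72/11 = -72/11 + W/109)
-83022/K(V, l) = -83022/(-72/11 + (1/109)*(-163)) = -83022/(-72/11 - 163/109) = -83022/(-9641/1199) = -83022*(-1199/9641) = 99543378/9641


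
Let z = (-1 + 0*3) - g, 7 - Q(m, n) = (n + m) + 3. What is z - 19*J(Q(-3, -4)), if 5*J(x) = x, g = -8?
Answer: -174/5 ≈ -34.800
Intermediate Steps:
Q(m, n) = 4 - m - n (Q(m, n) = 7 - ((n + m) + 3) = 7 - ((m + n) + 3) = 7 - (3 + m + n) = 7 + (-3 - m - n) = 4 - m - n)
J(x) = x/5
z = 7 (z = (-1 + 0*3) - 1*(-8) = (-1 + 0) + 8 = -1 + 8 = 7)
z - 19*J(Q(-3, -4)) = 7 - 19*(4 - 1*(-3) - 1*(-4))/5 = 7 - 19*(4 + 3 + 4)/5 = 7 - 19*11/5 = 7 - 209/5 = -174/5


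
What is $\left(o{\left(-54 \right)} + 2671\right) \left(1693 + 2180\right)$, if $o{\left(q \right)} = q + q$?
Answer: $9926499$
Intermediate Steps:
$o{\left(q \right)} = 2 q$
$\left(o{\left(-54 \right)} + 2671\right) \left(1693 + 2180\right) = \left(2 \left(-54\right) + 2671\right) \left(1693 + 2180\right) = \left(-108 + 2671\right) 3873 = 2563 \cdot 3873 = 9926499$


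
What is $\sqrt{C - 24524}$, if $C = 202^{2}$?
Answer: $2 \sqrt{4070} \approx 127.59$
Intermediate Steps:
$C = 40804$
$\sqrt{C - 24524} = \sqrt{40804 - 24524} = \sqrt{16280} = 2 \sqrt{4070}$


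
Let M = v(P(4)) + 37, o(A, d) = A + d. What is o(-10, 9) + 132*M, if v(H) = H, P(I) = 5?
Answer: 5543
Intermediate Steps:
M = 42 (M = 5 + 37 = 42)
o(-10, 9) + 132*M = (-10 + 9) + 132*42 = -1 + 5544 = 5543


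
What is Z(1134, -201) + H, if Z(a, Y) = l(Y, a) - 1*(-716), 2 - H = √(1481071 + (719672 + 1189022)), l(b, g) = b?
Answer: 517 - √3389765 ≈ -1324.1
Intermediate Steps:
H = 2 - √3389765 (H = 2 - √(1481071 + (719672 + 1189022)) = 2 - √(1481071 + 1908694) = 2 - √3389765 ≈ -1839.1)
Z(a, Y) = 716 + Y (Z(a, Y) = Y - 1*(-716) = Y + 716 = 716 + Y)
Z(1134, -201) + H = (716 - 201) + (2 - √3389765) = 515 + (2 - √3389765) = 517 - √3389765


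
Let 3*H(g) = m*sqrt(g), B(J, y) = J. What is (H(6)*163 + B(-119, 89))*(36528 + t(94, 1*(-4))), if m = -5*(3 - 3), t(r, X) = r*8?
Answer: -4436320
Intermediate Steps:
t(r, X) = 8*r
m = 0 (m = -5*0 = 0)
H(g) = 0 (H(g) = (0*sqrt(g))/3 = (1/3)*0 = 0)
(H(6)*163 + B(-119, 89))*(36528 + t(94, 1*(-4))) = (0*163 - 119)*(36528 + 8*94) = (0 - 119)*(36528 + 752) = -119*37280 = -4436320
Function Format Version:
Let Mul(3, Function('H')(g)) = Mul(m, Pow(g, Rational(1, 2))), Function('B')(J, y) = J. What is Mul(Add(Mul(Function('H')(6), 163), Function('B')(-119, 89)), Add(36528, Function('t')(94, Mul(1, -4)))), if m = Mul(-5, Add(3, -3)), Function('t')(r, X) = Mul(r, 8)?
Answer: -4436320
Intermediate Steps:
Function('t')(r, X) = Mul(8, r)
m = 0 (m = Mul(-5, 0) = 0)
Function('H')(g) = 0 (Function('H')(g) = Mul(Rational(1, 3), Mul(0, Pow(g, Rational(1, 2)))) = Mul(Rational(1, 3), 0) = 0)
Mul(Add(Mul(Function('H')(6), 163), Function('B')(-119, 89)), Add(36528, Function('t')(94, Mul(1, -4)))) = Mul(Add(Mul(0, 163), -119), Add(36528, Mul(8, 94))) = Mul(Add(0, -119), Add(36528, 752)) = Mul(-119, 37280) = -4436320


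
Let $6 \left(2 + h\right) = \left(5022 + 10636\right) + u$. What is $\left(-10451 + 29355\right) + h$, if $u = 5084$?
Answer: $22359$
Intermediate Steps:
$h = 3455$ ($h = -2 + \frac{\left(5022 + 10636\right) + 5084}{6} = -2 + \frac{15658 + 5084}{6} = -2 + \frac{1}{6} \cdot 20742 = -2 + 3457 = 3455$)
$\left(-10451 + 29355\right) + h = \left(-10451 + 29355\right) + 3455 = 18904 + 3455 = 22359$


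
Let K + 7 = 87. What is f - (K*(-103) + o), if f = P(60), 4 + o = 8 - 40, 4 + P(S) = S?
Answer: 8332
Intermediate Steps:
K = 80 (K = -7 + 87 = 80)
P(S) = -4 + S
o = -36 (o = -4 + (8 - 40) = -4 - 32 = -36)
f = 56 (f = -4 + 60 = 56)
f - (K*(-103) + o) = 56 - (80*(-103) - 36) = 56 - (-8240 - 36) = 56 - 1*(-8276) = 56 + 8276 = 8332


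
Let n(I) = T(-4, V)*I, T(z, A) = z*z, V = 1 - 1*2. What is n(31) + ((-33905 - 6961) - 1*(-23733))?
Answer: -16637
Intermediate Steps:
V = -1 (V = 1 - 2 = -1)
T(z, A) = z²
n(I) = 16*I (n(I) = (-4)²*I = 16*I)
n(31) + ((-33905 - 6961) - 1*(-23733)) = 16*31 + ((-33905 - 6961) - 1*(-23733)) = 496 + (-40866 + 23733) = 496 - 17133 = -16637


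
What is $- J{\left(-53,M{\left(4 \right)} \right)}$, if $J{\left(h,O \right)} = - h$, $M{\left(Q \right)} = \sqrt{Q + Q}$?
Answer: $-53$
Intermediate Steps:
$M{\left(Q \right)} = \sqrt{2} \sqrt{Q}$ ($M{\left(Q \right)} = \sqrt{2 Q} = \sqrt{2} \sqrt{Q}$)
$- J{\left(-53,M{\left(4 \right)} \right)} = - \left(-1\right) \left(-53\right) = \left(-1\right) 53 = -53$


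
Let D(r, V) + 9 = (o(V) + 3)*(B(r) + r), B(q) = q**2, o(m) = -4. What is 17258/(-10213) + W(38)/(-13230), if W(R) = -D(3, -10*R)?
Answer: -222097/131310 ≈ -1.6914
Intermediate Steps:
D(r, V) = -9 - r - r**2 (D(r, V) = -9 + (-4 + 3)*(r**2 + r) = -9 - (r + r**2) = -9 + (-r - r**2) = -9 - r - r**2)
W(R) = 21 (W(R) = -(-9 - 1*3 - 1*3**2) = -(-9 - 3 - 1*9) = -(-9 - 3 - 9) = -1*(-21) = 21)
17258/(-10213) + W(38)/(-13230) = 17258/(-10213) + 21/(-13230) = 17258*(-1/10213) + 21*(-1/13230) = -17258/10213 - 1/630 = -222097/131310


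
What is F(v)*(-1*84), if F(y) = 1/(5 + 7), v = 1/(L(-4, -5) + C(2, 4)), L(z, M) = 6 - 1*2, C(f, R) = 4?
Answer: -7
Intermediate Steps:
L(z, M) = 4 (L(z, M) = 6 - 2 = 4)
v = ⅛ (v = 1/(4 + 4) = 1/8 = ⅛ ≈ 0.12500)
F(y) = 1/12
F(v)*(-1*84) = (-1*84)/12 = (1/12)*(-84) = -7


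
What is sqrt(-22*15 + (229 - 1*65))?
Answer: I*sqrt(166) ≈ 12.884*I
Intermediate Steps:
sqrt(-22*15 + (229 - 1*65)) = sqrt(-330 + (229 - 65)) = sqrt(-330 + 164) = sqrt(-166) = I*sqrt(166)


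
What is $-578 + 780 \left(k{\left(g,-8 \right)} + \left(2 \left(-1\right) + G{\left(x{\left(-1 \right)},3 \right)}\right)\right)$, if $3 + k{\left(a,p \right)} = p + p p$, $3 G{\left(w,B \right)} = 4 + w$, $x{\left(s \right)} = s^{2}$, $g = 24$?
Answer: $40502$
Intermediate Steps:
$G{\left(w,B \right)} = \frac{4}{3} + \frac{w}{3}$ ($G{\left(w,B \right)} = \frac{4 + w}{3} = \frac{4}{3} + \frac{w}{3}$)
$k{\left(a,p \right)} = -3 + p + p^{2}$ ($k{\left(a,p \right)} = -3 + \left(p + p p\right) = -3 + \left(p + p^{2}\right) = -3 + p + p^{2}$)
$-578 + 780 \left(k{\left(g,-8 \right)} + \left(2 \left(-1\right) + G{\left(x{\left(-1 \right)},3 \right)}\right)\right) = -578 + 780 \left(\left(-3 - 8 + \left(-8\right)^{2}\right) + \left(2 \left(-1\right) + \left(\frac{4}{3} + \frac{\left(-1\right)^{2}}{3}\right)\right)\right) = -578 + 780 \left(\left(-3 - 8 + 64\right) + \left(-2 + \left(\frac{4}{3} + \frac{1}{3} \cdot 1\right)\right)\right) = -578 + 780 \left(53 + \left(-2 + \left(\frac{4}{3} + \frac{1}{3}\right)\right)\right) = -578 + 780 \left(53 + \left(-2 + \frac{5}{3}\right)\right) = -578 + 780 \left(53 - \frac{1}{3}\right) = -578 + 780 \cdot \frac{158}{3} = -578 + 41080 = 40502$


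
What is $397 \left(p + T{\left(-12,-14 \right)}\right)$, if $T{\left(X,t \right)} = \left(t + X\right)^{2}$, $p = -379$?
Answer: $117909$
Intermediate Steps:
$T{\left(X,t \right)} = \left(X + t\right)^{2}$
$397 \left(p + T{\left(-12,-14 \right)}\right) = 397 \left(-379 + \left(-12 - 14\right)^{2}\right) = 397 \left(-379 + \left(-26\right)^{2}\right) = 397 \left(-379 + 676\right) = 397 \cdot 297 = 117909$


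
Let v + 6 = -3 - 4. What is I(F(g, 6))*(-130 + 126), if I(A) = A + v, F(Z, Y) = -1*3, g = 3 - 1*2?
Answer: 64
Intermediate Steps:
g = 1 (g = 3 - 2 = 1)
v = -13 (v = -6 + (-3 - 4) = -6 - 7 = -13)
F(Z, Y) = -3
I(A) = -13 + A (I(A) = A - 13 = -13 + A)
I(F(g, 6))*(-130 + 126) = (-13 - 3)*(-130 + 126) = -16*(-4) = 64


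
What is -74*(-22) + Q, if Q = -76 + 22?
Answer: 1574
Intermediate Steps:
Q = -54
-74*(-22) + Q = -74*(-22) - 54 = 1628 - 54 = 1574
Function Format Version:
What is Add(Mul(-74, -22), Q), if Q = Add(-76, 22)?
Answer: 1574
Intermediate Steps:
Q = -54
Add(Mul(-74, -22), Q) = Add(Mul(-74, -22), -54) = Add(1628, -54) = 1574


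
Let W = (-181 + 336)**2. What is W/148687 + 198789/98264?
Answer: 31918132643/14610579368 ≈ 2.1846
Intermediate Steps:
W = 24025 (W = 155**2 = 24025)
W/148687 + 198789/98264 = 24025/148687 + 198789/98264 = 31918132643/14610579368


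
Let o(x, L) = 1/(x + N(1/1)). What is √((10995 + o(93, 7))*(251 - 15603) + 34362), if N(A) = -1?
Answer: 28*I*√113870654/23 ≈ 12991.0*I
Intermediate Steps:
o(x, L) = 1/(-1 + x) (o(x, L) = 1/(x - 1) = 1/(-1 + x))
√((10995 + o(93, 7))*(251 - 15603) + 34362) = √((10995 + 1/(-1 + 93))*(251 - 15603) + 34362) = √((10995 + 1/92)*(-15352) + 34362) = √((1011541/92)*(-15352) + 34362) = √(-3882294358/23 + 34362) = √(-3881504032/23) = 28*I*√113870654/23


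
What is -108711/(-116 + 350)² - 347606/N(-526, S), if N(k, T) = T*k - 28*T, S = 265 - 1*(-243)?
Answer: -80286389/107014518 ≈ -0.75024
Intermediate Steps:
S = 508 (S = 265 + 243 = 508)
N(k, T) = -28*T + T*k
-108711/(-116 + 350)² - 347606/N(-526, S) = -108711/(-116 + 350)² - 347606*1/(508*(-28 - 526)) = -108711/(234²) - 347606/(508*(-554)) = -108711/54756 - 347606/(-281432) = -108711*1/54756 - 347606*(-1/281432) = -12079/6084 + 173803/140716 = -80286389/107014518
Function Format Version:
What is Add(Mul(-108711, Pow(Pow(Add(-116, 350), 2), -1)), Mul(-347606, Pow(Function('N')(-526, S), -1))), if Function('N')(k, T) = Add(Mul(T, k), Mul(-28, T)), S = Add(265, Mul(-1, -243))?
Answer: Rational(-80286389, 107014518) ≈ -0.75024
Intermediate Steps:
S = 508 (S = Add(265, 243) = 508)
Function('N')(k, T) = Add(Mul(-28, T), Mul(T, k))
Add(Mul(-108711, Pow(Pow(Add(-116, 350), 2), -1)), Mul(-347606, Pow(Function('N')(-526, S), -1))) = Add(Mul(-108711, Pow(Pow(Add(-116, 350), 2), -1)), Mul(-347606, Pow(Mul(508, Add(-28, -526)), -1))) = Add(Mul(-108711, Pow(Pow(234, 2), -1)), Mul(-347606, Pow(Mul(508, -554), -1))) = Add(Mul(-108711, Pow(54756, -1)), Mul(-347606, Pow(-281432, -1))) = Add(Mul(-108711, Rational(1, 54756)), Mul(-347606, Rational(-1, 281432))) = Add(Rational(-12079, 6084), Rational(173803, 140716)) = Rational(-80286389, 107014518)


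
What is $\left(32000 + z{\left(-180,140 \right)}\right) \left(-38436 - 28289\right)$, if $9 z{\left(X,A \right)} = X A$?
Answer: $-1948370000$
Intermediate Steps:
$z{\left(X,A \right)} = \frac{A X}{9}$ ($z{\left(X,A \right)} = \frac{X A}{9} = \frac{A X}{9}$)
$\left(32000 + z{\left(-180,140 \right)}\right) \left(-38436 - 28289\right) = \left(32000 + \frac{1}{9} \cdot 140 \left(-180\right)\right) \left(-38436 - 28289\right) = \left(32000 - 2800\right) \left(-66725\right) = 29200 \left(-66725\right) = -1948370000$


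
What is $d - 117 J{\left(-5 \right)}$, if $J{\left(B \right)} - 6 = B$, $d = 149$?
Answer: $32$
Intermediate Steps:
$J{\left(B \right)} = 6 + B$
$d - 117 J{\left(-5 \right)} = 149 - 117 \left(6 - 5\right) = 149 - 117 = 32$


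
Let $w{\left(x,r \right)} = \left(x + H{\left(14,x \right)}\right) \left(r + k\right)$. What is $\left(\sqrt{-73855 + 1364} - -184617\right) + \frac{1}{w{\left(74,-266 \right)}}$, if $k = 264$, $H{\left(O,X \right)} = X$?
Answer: $\frac{54646631}{296} + i \sqrt{72491} \approx 1.8462 \cdot 10^{5} + 269.24 i$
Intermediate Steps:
$w{\left(x,r \right)} = 2 x \left(264 + r\right)$ ($w{\left(x,r \right)} = \left(x + x\right) \left(r + 264\right) = 2 x \left(264 + r\right)$)
$\left(\sqrt{-73855 + 1364} - -184617\right) + \frac{1}{w{\left(74,-266 \right)}} = \left(\sqrt{-73855 + 1364} - -184617\right) + \frac{1}{2 \cdot 74 \left(264 - 266\right)} = \left(\sqrt{-72491} + 184617\right) + \frac{1}{2 \cdot 74 \left(-2\right)} = \left(i \sqrt{72491} + 184617\right) + \frac{1}{-296} = \left(184617 + i \sqrt{72491}\right) - \frac{1}{296} = \frac{54646631}{296} + i \sqrt{72491}$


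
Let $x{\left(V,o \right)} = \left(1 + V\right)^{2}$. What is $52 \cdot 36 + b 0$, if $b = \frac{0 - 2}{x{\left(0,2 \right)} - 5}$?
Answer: $1872$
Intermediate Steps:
$b = \frac{1}{2}$ ($b = \frac{0 - 2}{\left(1 + 0\right)^{2} - 5} = - \frac{2}{1^{2} - 5} = - \frac{2}{1 - 5} = - \frac{2}{-4} = \left(-2\right) \left(- \frac{1}{4}\right) = \frac{1}{2} \approx 0.5$)
$52 \cdot 36 + b 0 = 52 \cdot 36 + \frac{1}{2} \cdot 0 = 1872 + 0 = 1872$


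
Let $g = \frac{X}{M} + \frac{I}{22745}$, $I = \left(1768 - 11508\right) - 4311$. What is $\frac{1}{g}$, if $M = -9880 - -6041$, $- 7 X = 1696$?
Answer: $- \frac{611226385}{339017003} \approx -1.8029$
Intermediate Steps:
$X = - \frac{1696}{7}$ ($X = \left(- \frac{1}{7}\right) 1696 = - \frac{1696}{7} \approx -242.29$)
$I = -14051$ ($I = -9740 - 4311 = -14051$)
$M = -3839$ ($M = -9880 + 6041 = -3839$)
$g = - \frac{339017003}{611226385}$ ($g = - \frac{1696}{7 \left(-3839\right)} - \frac{14051}{22745} = \left(- \frac{1696}{7}\right) \left(- \frac{1}{3839}\right) - \frac{14051}{22745} = \frac{1696}{26873} - \frac{14051}{22745} = - \frac{339017003}{611226385} \approx -0.55465$)
$\frac{1}{g} = \frac{1}{- \frac{339017003}{611226385}} = - \frac{611226385}{339017003}$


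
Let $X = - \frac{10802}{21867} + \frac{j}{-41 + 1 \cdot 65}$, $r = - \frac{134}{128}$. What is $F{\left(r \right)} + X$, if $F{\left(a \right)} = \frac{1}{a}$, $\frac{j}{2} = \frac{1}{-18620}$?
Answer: $- \frac{52712687641}{36373276240} \approx -1.4492$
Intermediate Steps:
$j = - \frac{1}{9310}$ ($j = \frac{2}{-18620} = 2 \left(- \frac{1}{18620}\right) = - \frac{1}{9310} \approx -0.00010741$)
$r = - \frac{67}{64}$ ($r = \left(-134\right) \frac{1}{128} = - \frac{67}{64} \approx -1.0469$)
$X = - \frac{268180083}{542884720}$ ($X = - \frac{10802}{21867} - \frac{1}{9310 \left(-41 + 1 \cdot 65\right)} = \left(-10802\right) \frac{1}{21867} - \frac{1}{9310 \left(-41 + 65\right)} = - \frac{10802}{21867} - \frac{1}{9310 \cdot 24} = - \frac{10802}{21867} - \frac{1}{223440} = - \frac{268180083}{542884720} \approx -0.49399$)
$F{\left(r \right)} + X = \frac{1}{- \frac{67}{64}} - \frac{268180083}{542884720} = - \frac{64}{67} - \frac{268180083}{542884720} = - \frac{52712687641}{36373276240}$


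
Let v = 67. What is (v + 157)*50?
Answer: 11200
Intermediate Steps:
(v + 157)*50 = (67 + 157)*50 = 224*50 = 11200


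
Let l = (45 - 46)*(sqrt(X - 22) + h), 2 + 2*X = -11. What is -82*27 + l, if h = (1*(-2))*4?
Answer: -2206 - I*sqrt(114)/2 ≈ -2206.0 - 5.3385*I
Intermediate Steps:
X = -13/2 (X = -1 + (1/2)*(-11) = -1 - 11/2 = -13/2 ≈ -6.5000)
h = -8 (h = -2*4 = -8)
l = 8 - I*sqrt(114)/2 (l = (45 - 46)*(sqrt(-13/2 - 22) - 8) = -(sqrt(-57/2) - 8) = -(I*sqrt(114)/2 - 8) = -(-8 + I*sqrt(114)/2) = 8 - I*sqrt(114)/2 ≈ 8.0 - 5.3385*I)
-82*27 + l = -82*27 + (8 - I*sqrt(114)/2) = -2214 + (8 - I*sqrt(114)/2) = -2206 - I*sqrt(114)/2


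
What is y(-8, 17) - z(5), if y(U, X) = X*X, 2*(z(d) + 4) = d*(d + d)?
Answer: 268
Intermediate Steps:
z(d) = -4 + d² (z(d) = -4 + (d*(d + d))/2 = -4 + (d*(2*d))/2 = -4 + (2*d²)/2 = -4 + d²)
y(U, X) = X²
y(-8, 17) - z(5) = 17² - (-4 + 5²) = 289 - (-4 + 25) = 289 - 1*21 = 289 - 21 = 268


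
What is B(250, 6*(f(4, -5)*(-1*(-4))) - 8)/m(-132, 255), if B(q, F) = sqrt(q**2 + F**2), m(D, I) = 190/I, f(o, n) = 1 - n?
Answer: 51*sqrt(20249)/19 ≈ 381.96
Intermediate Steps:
B(q, F) = sqrt(F**2 + q**2)
B(250, 6*(f(4, -5)*(-1*(-4))) - 8)/m(-132, 255) = sqrt((6*((1 - 1*(-5))*(-1*(-4))) - 8)**2 + 250**2)/((190/255)) = sqrt((6*((1 + 5)*4) - 8)**2 + 62500)/((190*(1/255))) = sqrt((6*(6*4) - 8)**2 + 62500)/(38/51) = sqrt((6*24 - 8)**2 + 62500)*(51/38) = sqrt((144 - 8)**2 + 62500)*(51/38) = sqrt(136**2 + 62500)*(51/38) = sqrt(18496 + 62500)*(51/38) = sqrt(80996)*(51/38) = (2*sqrt(20249))*(51/38) = 51*sqrt(20249)/19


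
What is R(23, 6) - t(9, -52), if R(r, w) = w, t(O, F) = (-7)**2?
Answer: -43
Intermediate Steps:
t(O, F) = 49
R(23, 6) - t(9, -52) = 6 - 1*49 = 6 - 49 = -43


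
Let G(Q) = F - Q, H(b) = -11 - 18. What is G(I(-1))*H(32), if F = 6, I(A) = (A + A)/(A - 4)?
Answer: -812/5 ≈ -162.40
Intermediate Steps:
I(A) = 2*A/(-4 + A) (I(A) = (2*A)/(-4 + A) = 2*A/(-4 + A))
H(b) = -29
G(Q) = 6 - Q
G(I(-1))*H(32) = (6 - 2*(-1)/(-4 - 1))*(-29) = (6 - 2*(-1)/(-5))*(-29) = (6 - 2*(-1)*(-1)/5)*(-29) = (6 - 1*⅖)*(-29) = (6 - ⅖)*(-29) = (28/5)*(-29) = -812/5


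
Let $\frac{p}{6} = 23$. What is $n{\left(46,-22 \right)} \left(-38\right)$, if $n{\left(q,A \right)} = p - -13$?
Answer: $-5738$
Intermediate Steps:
$p = 138$ ($p = 6 \cdot 23 = 138$)
$n{\left(q,A \right)} = 151$ ($n{\left(q,A \right)} = 138 - -13 = 138 + 13 = 151$)
$n{\left(46,-22 \right)} \left(-38\right) = 151 \left(-38\right) = -5738$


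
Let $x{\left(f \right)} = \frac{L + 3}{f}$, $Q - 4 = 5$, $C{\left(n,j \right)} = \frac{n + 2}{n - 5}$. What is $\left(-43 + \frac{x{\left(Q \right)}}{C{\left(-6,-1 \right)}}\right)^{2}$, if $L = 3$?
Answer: $\frac{61009}{36} \approx 1694.7$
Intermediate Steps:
$C{\left(n,j \right)} = \frac{2 + n}{-5 + n}$
$Q = 9$ ($Q = 4 + 5 = 9$)
$x{\left(f \right)} = \frac{6}{f}$ ($x{\left(f \right)} = \frac{3 + 3}{f} = \frac{6}{f}$)
$\left(-43 + \frac{x{\left(Q \right)}}{C{\left(-6,-1 \right)}}\right)^{2} = \left(-43 + \frac{6 \cdot \frac{1}{9}}{\frac{1}{-5 - 6} \left(2 - 6\right)}\right)^{2} = \left(-43 + \frac{6 \cdot \frac{1}{9}}{\frac{1}{-11} \left(-4\right)}\right)^{2} = \left(-43 + \frac{2}{3 \left(\left(- \frac{1}{11}\right) \left(-4\right)\right)}\right)^{2} = \left(-43 + \frac{2}{3 \cdot \frac{4}{11}}\right)^{2} = \left(-43 + \frac{2}{3} \cdot \frac{11}{4}\right)^{2} = \left(-43 + \frac{11}{6}\right)^{2} = \left(- \frac{247}{6}\right)^{2} = \frac{61009}{36}$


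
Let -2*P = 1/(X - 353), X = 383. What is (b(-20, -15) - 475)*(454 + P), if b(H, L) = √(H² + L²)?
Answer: -408585/2 ≈ -2.0429e+5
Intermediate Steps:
P = -1/60 (P = -1/(2*(383 - 353)) = -½/30 = -½*1/30 = -1/60 ≈ -0.016667)
(b(-20, -15) - 475)*(454 + P) = (√((-20)² + (-15)²) - 475)*(454 - 1/60) = (√(400 + 225) - 475)*(27239/60) = (√625 - 475)*(27239/60) = (25 - 475)*(27239/60) = -450*27239/60 = -408585/2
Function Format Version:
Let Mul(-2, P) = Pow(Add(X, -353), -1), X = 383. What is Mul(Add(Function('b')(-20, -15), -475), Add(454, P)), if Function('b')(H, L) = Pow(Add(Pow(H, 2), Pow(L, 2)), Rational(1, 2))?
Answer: Rational(-408585, 2) ≈ -2.0429e+5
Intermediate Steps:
P = Rational(-1, 60) (P = Mul(Rational(-1, 2), Pow(Add(383, -353), -1)) = Mul(Rational(-1, 2), Pow(30, -1)) = Mul(Rational(-1, 2), Rational(1, 30)) = Rational(-1, 60) ≈ -0.016667)
Mul(Add(Function('b')(-20, -15), -475), Add(454, P)) = Mul(Add(Pow(Add(Pow(-20, 2), Pow(-15, 2)), Rational(1, 2)), -475), Add(454, Rational(-1, 60))) = Mul(Add(Pow(Add(400, 225), Rational(1, 2)), -475), Rational(27239, 60)) = Mul(Add(Pow(625, Rational(1, 2)), -475), Rational(27239, 60)) = Mul(Add(25, -475), Rational(27239, 60)) = Mul(-450, Rational(27239, 60)) = Rational(-408585, 2)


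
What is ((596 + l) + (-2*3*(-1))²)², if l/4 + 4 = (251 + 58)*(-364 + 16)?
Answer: 184480558144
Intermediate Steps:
l = -430144 (l = -16 + 4*((251 + 58)*(-364 + 16)) = -16 + 4*(309*(-348)) = -16 + 4*(-107532) = -16 - 430128 = -430144)
((596 + l) + (-2*3*(-1))²)² = ((596 - 430144) + (-2*3*(-1))²)² = (-429548 + (-6*(-1))²)² = (-429548 + 6²)² = (-429548 + 36)² = (-429512)² = 184480558144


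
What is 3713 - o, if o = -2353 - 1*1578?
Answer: 7644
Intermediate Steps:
o = -3931 (o = -2353 - 1578 = -3931)
3713 - o = 3713 - 1*(-3931) = 3713 + 3931 = 7644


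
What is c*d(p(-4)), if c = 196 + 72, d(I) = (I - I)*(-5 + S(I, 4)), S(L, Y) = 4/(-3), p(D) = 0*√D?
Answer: 0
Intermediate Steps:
p(D) = 0
S(L, Y) = -4/3 (S(L, Y) = 4*(-⅓) = -4/3)
d(I) = 0 (d(I) = (I - I)*(-5 - 4/3) = 0*(-19/3) = 0)
c = 268
c*d(p(-4)) = 268*0 = 0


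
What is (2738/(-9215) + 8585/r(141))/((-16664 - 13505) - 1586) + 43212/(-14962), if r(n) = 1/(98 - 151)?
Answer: 25044491041103/2189107613325 ≈ 11.441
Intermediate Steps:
r(n) = -1/53 (r(n) = 1/(-53) = -1/53)
(2738/(-9215) + 8585/r(141))/((-16664 - 13505) - 1586) + 43212/(-14962) = (2738/(-9215) + 8585/(-1/53))/((-16664 - 13505) - 1586) + 43212/(-14962) = (2738*(-1/9215) + 8585*(-53))/(-30169 - 1586) + 43212*(-1/14962) = (-2738/9215 - 455005)/(-31755) - 21606/7481 = -4192873813/9215*(-1/31755) - 21606/7481 = 4192873813/292622325 - 21606/7481 = 25044491041103/2189107613325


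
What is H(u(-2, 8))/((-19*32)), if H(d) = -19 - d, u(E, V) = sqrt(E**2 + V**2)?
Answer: 1/32 + sqrt(17)/304 ≈ 0.044813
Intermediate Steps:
H(u(-2, 8))/((-19*32)) = (-19 - sqrt((-2)**2 + 8**2))/((-19*32)) = (-19 - sqrt(4 + 64))/(-608) = (-19 - sqrt(68))*(-1/608) = (-19 - 2*sqrt(17))*(-1/608) = 1/32 + sqrt(17)/304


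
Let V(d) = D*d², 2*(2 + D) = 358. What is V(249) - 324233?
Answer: 10649944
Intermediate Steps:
D = 177 (D = -2 + (½)*358 = -2 + 179 = 177)
V(d) = 177*d²
V(249) - 324233 = 177*249² - 324233 = 177*62001 - 324233 = 10974177 - 324233 = 10649944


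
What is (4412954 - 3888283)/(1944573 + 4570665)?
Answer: 524671/6515238 ≈ 0.080530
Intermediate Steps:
(4412954 - 3888283)/(1944573 + 4570665) = 524671/6515238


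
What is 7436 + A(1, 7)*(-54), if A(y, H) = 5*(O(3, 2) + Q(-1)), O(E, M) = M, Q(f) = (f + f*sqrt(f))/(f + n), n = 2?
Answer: 7166 + 270*I ≈ 7166.0 + 270.0*I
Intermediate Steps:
Q(f) = (f + f**(3/2))/(2 + f) (Q(f) = (f + f*sqrt(f))/(f + 2) = (f + f**(3/2))/(2 + f))
A(y, H) = 5 - 5*I (A(y, H) = 5*(2 + (-1 + (-1)**(3/2))/(2 - 1)) = 5*(2 + (-1 - I)/1) = 5*(2 + 1*(-1 - I)) = 5*(2 + (-1 - I)) = 5*(1 - I) = 5 - 5*I)
7436 + A(1, 7)*(-54) = 7436 + (5 - 5*I)*(-54) = 7436 + (-270 + 270*I) = 7166 + 270*I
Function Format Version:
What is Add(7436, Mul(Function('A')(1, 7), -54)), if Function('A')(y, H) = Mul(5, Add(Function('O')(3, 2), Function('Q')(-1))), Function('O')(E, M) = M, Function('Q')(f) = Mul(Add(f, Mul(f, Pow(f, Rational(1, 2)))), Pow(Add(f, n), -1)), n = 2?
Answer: Add(7166, Mul(270, I)) ≈ Add(7166.0, Mul(270.00, I))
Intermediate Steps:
Function('Q')(f) = Mul(Pow(Add(2, f), -1), Add(f, Pow(f, Rational(3, 2)))) (Function('Q')(f) = Mul(Add(f, Mul(f, Pow(f, Rational(1, 2)))), Pow(Add(f, 2), -1)) = Mul(Add(f, Pow(f, Rational(3, 2))), Pow(Add(2, f), -1)) = Mul(Pow(Add(2, f), -1), Add(f, Pow(f, Rational(3, 2)))))
Function('A')(y, H) = Add(5, Mul(-5, I)) (Function('A')(y, H) = Mul(5, Add(2, Mul(Pow(Add(2, -1), -1), Add(-1, Pow(-1, Rational(3, 2)))))) = Mul(5, Add(2, Mul(Pow(1, -1), Add(-1, Mul(-1, I))))) = Mul(5, Add(2, Mul(1, Add(-1, Mul(-1, I))))) = Mul(5, Add(2, Add(-1, Mul(-1, I)))) = Mul(5, Add(1, Mul(-1, I))) = Add(5, Mul(-5, I)))
Add(7436, Mul(Function('A')(1, 7), -54)) = Add(7436, Mul(Add(5, Mul(-5, I)), -54)) = Add(7436, Add(-270, Mul(270, I))) = Add(7166, Mul(270, I))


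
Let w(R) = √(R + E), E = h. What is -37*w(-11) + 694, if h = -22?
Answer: 694 - 37*I*√33 ≈ 694.0 - 212.55*I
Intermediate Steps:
E = -22
w(R) = √(-22 + R) (w(R) = √(R - 22) = √(-22 + R))
-37*w(-11) + 694 = -37*√(-22 - 11) + 694 = -37*I*√33 + 694 = 694 - 37*I*√33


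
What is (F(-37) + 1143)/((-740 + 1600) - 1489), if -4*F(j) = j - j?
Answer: -1143/629 ≈ -1.8172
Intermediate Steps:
F(j) = 0 (F(j) = -(j - j)/4 = -1/4*0 = 0)
(F(-37) + 1143)/((-740 + 1600) - 1489) = (0 + 1143)/((-740 + 1600) - 1489) = 1143/(860 - 1489) = 1143/(-629) = 1143*(-1/629) = -1143/629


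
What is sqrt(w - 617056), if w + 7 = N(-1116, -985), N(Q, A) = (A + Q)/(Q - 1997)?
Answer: 3*I*sqrt(5491100506)/283 ≈ 785.53*I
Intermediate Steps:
N(Q, A) = (A + Q)/(-1997 + Q)
w = -1790/283 (w = -7 + (-985 - 1116)/(-1997 - 1116) = -7 - 2101/(-3113) = -7 - 1/3113*(-2101) = -7 + 191/283 = -1790/283 ≈ -6.3251)
sqrt(w - 617056) = sqrt(-1790/283 - 617056) = sqrt(-174628638/283) = 3*I*sqrt(5491100506)/283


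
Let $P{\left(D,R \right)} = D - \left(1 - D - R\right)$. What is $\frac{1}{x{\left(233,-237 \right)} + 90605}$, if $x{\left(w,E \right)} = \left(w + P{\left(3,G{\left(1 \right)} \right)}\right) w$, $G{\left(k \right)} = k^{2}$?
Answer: $\frac{1}{146292} \approx 6.8356 \cdot 10^{-6}$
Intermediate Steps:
$P{\left(D,R \right)} = -1 + R + 2 D$ ($P{\left(D,R \right)} = D + \left(-1 + D + R\right) = -1 + R + 2 D$)
$x{\left(w,E \right)} = w \left(6 + w\right)$ ($x{\left(w,E \right)} = \left(w + \left(-1 + 1^{2} + 2 \cdot 3\right)\right) w = \left(w + \left(-1 + 1 + 6\right)\right) w = \left(w + 6\right) w = \left(6 + w\right) w = w \left(6 + w\right)$)
$\frac{1}{x{\left(233,-237 \right)} + 90605} = \frac{1}{233 \left(6 + 233\right) + 90605} = \frac{1}{233 \cdot 239 + 90605} = \frac{1}{55687 + 90605} = \frac{1}{146292}$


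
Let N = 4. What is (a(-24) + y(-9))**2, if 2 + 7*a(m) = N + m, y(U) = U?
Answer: 7225/49 ≈ 147.45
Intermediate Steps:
a(m) = 2/7 + m/7 (a(m) = -2/7 + (4 + m)/7 = -2/7 + (4/7 + m/7) = 2/7 + m/7)
(a(-24) + y(-9))**2 = ((2/7 + (1/7)*(-24)) - 9)**2 = ((2/7 - 24/7) - 9)**2 = (-22/7 - 9)**2 = (-85/7)**2 = 7225/49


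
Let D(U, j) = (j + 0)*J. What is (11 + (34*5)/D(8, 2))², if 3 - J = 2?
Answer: 9216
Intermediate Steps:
J = 1 (J = 3 - 1*2 = 3 - 2 = 1)
D(U, j) = j (D(U, j) = (j + 0)*1 = j*1 = j)
(11 + (34*5)/D(8, 2))² = (11 + (34*5)/2)² = (11 + 170*(½))² = (11 + 85)² = 96² = 9216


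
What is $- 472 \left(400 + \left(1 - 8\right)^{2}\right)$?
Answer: $-211928$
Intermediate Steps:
$- 472 \left(400 + \left(1 - 8\right)^{2}\right) = - 472 \left(400 + \left(-7\right)^{2}\right) = - 472 \left(400 + 49\right) = \left(-472\right) 449 = -211928$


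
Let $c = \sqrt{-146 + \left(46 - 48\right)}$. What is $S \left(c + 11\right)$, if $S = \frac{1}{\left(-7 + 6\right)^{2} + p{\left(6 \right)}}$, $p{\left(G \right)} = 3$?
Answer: $\frac{11}{4} + \frac{i \sqrt{37}}{2} \approx 2.75 + 3.0414 i$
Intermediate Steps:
$c = 2 i \sqrt{37}$ ($c = \sqrt{-146 + \left(46 - 48\right)} = \sqrt{-146 - 2} = \sqrt{-148} = 2 i \sqrt{37} \approx 12.166 i$)
$S = \frac{1}{4}$ ($S = \frac{1}{\left(-7 + 6\right)^{2} + 3} = \frac{1}{\left(-1\right)^{2} + 3} = \frac{1}{1 + 3} = \frac{1}{4} \approx 0.25$)
$S \left(c + 11\right) = \frac{2 i \sqrt{37} + 11}{4} = \frac{11 + 2 i \sqrt{37}}{4} = \frac{11}{4} + \frac{i \sqrt{37}}{2}$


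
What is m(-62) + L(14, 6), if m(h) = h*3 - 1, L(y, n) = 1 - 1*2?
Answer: -188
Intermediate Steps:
L(y, n) = -1 (L(y, n) = 1 - 2 = -1)
m(h) = -1 + 3*h (m(h) = 3*h - 1 = -1 + 3*h)
m(-62) + L(14, 6) = (-1 + 3*(-62)) - 1 = (-1 - 186) - 1 = -187 - 1 = -188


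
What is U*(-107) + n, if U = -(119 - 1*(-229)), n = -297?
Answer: 36939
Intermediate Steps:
U = -348 (U = -(119 + 229) = -1*348 = -348)
U*(-107) + n = -348*(-107) - 297 = 37236 - 297 = 36939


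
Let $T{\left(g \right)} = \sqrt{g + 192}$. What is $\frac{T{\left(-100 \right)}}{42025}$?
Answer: $\frac{2 \sqrt{23}}{42025} \approx 0.00022824$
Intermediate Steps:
$T{\left(g \right)} = \sqrt{192 + g}$
$\frac{T{\left(-100 \right)}}{42025} = \frac{\sqrt{192 - 100}}{42025} = \sqrt{92} \cdot \frac{1}{42025} = 2 \sqrt{23} \cdot \frac{1}{42025} = \frac{2 \sqrt{23}}{42025}$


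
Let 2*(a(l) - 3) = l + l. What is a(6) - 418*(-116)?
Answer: 48497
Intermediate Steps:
a(l) = 3 + l (a(l) = 3 + (l + l)/2 = 3 + (2*l)/2 = 3 + l)
a(6) - 418*(-116) = (3 + 6) - 418*(-116) = 9 + 48488 = 48497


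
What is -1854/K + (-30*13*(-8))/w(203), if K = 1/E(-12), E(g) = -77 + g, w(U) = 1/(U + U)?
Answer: 1431726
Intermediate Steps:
w(U) = 1/(2*U)
K = -1/89 (K = 1/(-77 - 12) = 1/(-89) = -1/89 ≈ -0.011236)
-1854/K + (-30*13*(-8))/w(203) = -1854/(-1/89) + (-30*13*(-8))/(((1/2)/203)) = -1854*(-89) + (-390*(-8))/(((1/2)*(1/203))) = 165006 + 3120/(1/406) = 165006 + 3120*406 = 165006 + 1266720 = 1431726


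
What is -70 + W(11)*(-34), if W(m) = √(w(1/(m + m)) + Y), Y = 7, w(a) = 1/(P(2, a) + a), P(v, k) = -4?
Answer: -70 - 34*√51069/87 ≈ -158.32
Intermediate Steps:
w(a) = 1/(-4 + a)
W(m) = √(7 + 1/(-4 + 1/(2*m))) (W(m) = √(1/(-4 + 1/(m + m)) + 7) = √(1/(-4 + 1/(2*m)) + 7) = √(7 + 1/(-4 + 1/(2*m))))
-70 + W(11)*(-34) = -70 + √((-7 + 54*11)/(-1 + 8*11))*(-34) = -70 + √((-7 + 594)/(-1 + 88))*(-34) = -70 + √(587/87)*(-34) = -70 + (√51069/87)*(-34) = -70 - 34*√51069/87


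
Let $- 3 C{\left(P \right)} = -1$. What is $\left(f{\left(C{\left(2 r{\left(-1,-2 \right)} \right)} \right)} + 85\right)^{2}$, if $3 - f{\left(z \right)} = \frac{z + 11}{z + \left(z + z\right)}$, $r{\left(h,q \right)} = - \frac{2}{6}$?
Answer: $\frac{52900}{9} \approx 5877.8$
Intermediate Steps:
$r{\left(h,q \right)} = - \frac{1}{3}$ ($r{\left(h,q \right)} = \left(-2\right) \frac{1}{6} = - \frac{1}{3}$)
$C{\left(P \right)} = \frac{1}{3}$ ($C{\left(P \right)} = \left(- \frac{1}{3}\right) \left(-1\right) = \frac{1}{3}$)
$f{\left(z \right)} = 3 - \frac{11 + z}{3 z}$ ($f{\left(z \right)} = 3 - \frac{z + 11}{z + \left(z + z\right)} = 3 - \frac{11 + z}{z + 2 z} = 3 - \frac{11 + z}{3 z}$)
$\left(f{\left(C{\left(2 r{\left(-1,-2 \right)} \right)} \right)} + 85\right)^{2} = \left(\frac{\frac{1}{\frac{1}{3}} \left(-11 + 8 \cdot \frac{1}{3}\right)}{3} + 85\right)^{2} = \left(\frac{1}{3} \cdot 3 \left(-11 + \frac{8}{3}\right) + 85\right)^{2} = \left(\frac{1}{3} \cdot 3 \left(- \frac{25}{3}\right) + 85\right)^{2} = \left(- \frac{25}{3} + 85\right)^{2} = \left(\frac{230}{3}\right)^{2} = \frac{52900}{9}$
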